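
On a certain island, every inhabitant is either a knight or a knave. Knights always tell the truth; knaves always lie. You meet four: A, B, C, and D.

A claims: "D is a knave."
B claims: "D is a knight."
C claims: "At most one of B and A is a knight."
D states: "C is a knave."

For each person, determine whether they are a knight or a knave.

A: knight, B: knave, C: knight, D: knave

Consider A. Suppose A is a knave.
Then no assignment of the remaining roles makes every statement match its speaker's type — contradiction.
So A is a knight.
Consider B. Suppose B is a knight.
Then no assignment of the remaining roles makes every statement match its speaker's type — contradiction.
So B is a knave.
With that fixed, C's statement is true, so C is a knight.
With that fixed, D's statement is false, so D is a knave.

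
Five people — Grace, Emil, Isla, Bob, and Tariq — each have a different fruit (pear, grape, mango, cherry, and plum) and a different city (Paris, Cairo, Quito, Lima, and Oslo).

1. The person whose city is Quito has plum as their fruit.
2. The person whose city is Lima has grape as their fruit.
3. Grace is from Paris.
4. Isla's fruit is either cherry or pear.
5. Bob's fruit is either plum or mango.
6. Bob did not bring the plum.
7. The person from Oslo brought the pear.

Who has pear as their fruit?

Isla

With clues 1–5, Bob is impossible for the one with fruit pear.
With clues 1–6, Emil and Tariq are impossible for the one with fruit pear.
With clues 1–7, Grace is impossible for the one with fruit pear.
That leaves Isla.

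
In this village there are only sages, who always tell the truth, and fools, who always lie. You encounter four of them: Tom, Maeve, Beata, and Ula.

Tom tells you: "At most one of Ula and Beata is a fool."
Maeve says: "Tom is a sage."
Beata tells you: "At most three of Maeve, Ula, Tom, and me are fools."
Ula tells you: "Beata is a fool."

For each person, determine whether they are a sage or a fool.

Consider Tom. Suppose Tom is a fool.
Then no assignment of the remaining roles makes every statement match its speaker's type — contradiction.
So Tom is a sage.
With that fixed, Maeve's statement is true, so Maeve is a sage.
With that fixed, Beata's statement is true, so Beata is a sage.
With that fixed, Ula's statement is false, so Ula is a fool.

Tom: sage, Maeve: sage, Beata: sage, Ula: fool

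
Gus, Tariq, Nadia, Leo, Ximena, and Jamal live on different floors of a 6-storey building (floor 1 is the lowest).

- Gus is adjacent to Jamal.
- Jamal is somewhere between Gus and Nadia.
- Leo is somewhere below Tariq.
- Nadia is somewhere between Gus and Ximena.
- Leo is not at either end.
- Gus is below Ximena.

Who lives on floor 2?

With clues 1–5, Gus, Tariq, and Ximena are ruled out for floor 2.
With clues 1–6, Leo and Nadia are ruled out for floor 2.
So floor 2 is Jamal.

Jamal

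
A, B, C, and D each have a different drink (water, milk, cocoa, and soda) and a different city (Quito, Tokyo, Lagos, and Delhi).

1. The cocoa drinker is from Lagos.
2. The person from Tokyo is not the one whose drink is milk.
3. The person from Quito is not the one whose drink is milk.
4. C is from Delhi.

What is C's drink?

With clues 1–4, cocoa, soda, and water are impossible for C's drink.
That leaves milk.

milk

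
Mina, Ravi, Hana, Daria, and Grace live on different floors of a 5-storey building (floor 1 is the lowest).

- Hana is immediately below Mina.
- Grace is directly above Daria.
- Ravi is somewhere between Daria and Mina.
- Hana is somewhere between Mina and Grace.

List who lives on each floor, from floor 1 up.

Daria, Grace, Ravi, Hana, Mina

From clue 1: Mina is in {2,3,4,5}.
From clues 1–2: Ravi is in {1,3,5}.
From clues 1–3: Ravi → floor 3.
From clues 1–4: Daria → floor 1, Grace → floor 2, Hana → floor 4, Mina → floor 5.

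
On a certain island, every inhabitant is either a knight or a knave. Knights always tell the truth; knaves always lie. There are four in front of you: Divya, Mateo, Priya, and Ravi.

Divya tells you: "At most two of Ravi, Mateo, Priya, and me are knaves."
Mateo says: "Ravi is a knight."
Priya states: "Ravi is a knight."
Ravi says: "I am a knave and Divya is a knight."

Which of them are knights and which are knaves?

Divya: knave, Mateo: knave, Priya: knave, Ravi: knave

Consider Divya. Suppose Divya is a knight.
Then whichever role Ravi has, Ravi's statement has the wrong truth value — contradiction.
So Divya is a knave.
With that fixed, Ravi's statement is false, so Ravi is a knave.
With that fixed, Mateo's statement is false, so Mateo is a knave.
With that fixed, Priya's statement is false, so Priya is a knave.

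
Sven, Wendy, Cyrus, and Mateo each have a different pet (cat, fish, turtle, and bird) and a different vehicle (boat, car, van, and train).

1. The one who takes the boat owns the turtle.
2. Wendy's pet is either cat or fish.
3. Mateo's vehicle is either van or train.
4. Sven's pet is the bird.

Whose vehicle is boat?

With clues 1–2, Wendy is impossible for the one with vehicle boat.
With clues 1–3, Mateo is impossible for the one with vehicle boat.
With clues 1–4, Sven is impossible for the one with vehicle boat.
That leaves Cyrus.

Cyrus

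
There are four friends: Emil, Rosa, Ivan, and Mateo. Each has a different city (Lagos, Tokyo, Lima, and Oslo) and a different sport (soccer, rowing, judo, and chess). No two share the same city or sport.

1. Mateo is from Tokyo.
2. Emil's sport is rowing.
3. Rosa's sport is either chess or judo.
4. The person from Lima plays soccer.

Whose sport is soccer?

With clues 1–2, Emil is impossible for the one with sport soccer.
With clues 1–3, Rosa is impossible for the one with sport soccer.
With clues 1–4, Mateo is impossible for the one with sport soccer.
That leaves Ivan.

Ivan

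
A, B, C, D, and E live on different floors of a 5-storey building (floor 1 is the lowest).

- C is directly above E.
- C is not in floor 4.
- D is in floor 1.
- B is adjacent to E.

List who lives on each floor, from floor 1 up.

D, A, B, E, C

From clue 1: C is in {2,3,4,5}.
From clues 1–2: C is in {2,3,5}.
From clues 1–3: D → floor 1.
From clues 1–4: A → floor 2, B → floor 3, E → floor 4, C → floor 5.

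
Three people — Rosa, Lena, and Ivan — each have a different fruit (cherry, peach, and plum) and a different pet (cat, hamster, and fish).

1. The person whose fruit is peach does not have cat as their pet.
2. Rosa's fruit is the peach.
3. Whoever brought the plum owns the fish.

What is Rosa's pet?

With clues 1–2, cat is impossible for Rosa's pet.
With clues 1–3, fish is impossible for Rosa's pet.
That leaves hamster.

hamster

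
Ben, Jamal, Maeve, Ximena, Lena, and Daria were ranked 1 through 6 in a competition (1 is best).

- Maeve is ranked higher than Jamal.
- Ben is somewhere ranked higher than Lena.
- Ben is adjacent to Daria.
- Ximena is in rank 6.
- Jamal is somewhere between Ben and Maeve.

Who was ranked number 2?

With clues 1–3, Lena is ruled out for rank 2.
With clues 1–4, Maeve and Ximena are ruled out for rank 2.
With clues 1–5, Ben and Daria are ruled out for rank 2.
So rank 2 is Jamal.

Jamal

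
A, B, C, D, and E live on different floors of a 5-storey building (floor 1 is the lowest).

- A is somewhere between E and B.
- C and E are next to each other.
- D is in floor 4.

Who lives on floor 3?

A

With clues 1–2, B is ruled out for floor 3.
With clues 1–3, C, D, and E are ruled out for floor 3.
So floor 3 is A.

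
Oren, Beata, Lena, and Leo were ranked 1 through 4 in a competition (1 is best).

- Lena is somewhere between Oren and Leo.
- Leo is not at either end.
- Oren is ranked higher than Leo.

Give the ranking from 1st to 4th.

From clue 1: Lena is in {2,3}.
From clues 1–2: Oren is in {1,4}.
From clues 1–3: Oren → rank 1, Lena → rank 2, Leo → rank 3, Beata → rank 4.

Oren, Lena, Leo, Beata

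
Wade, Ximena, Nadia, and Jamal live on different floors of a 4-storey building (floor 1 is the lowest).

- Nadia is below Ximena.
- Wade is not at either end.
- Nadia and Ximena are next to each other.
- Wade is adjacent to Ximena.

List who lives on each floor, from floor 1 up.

From clue 1: Ximena is in {2,3,4}.
From clues 1–2: Wade is in {2,3}.
From clues 1–4: Nadia → floor 1, Ximena → floor 2, Wade → floor 3, Jamal → floor 4.

Nadia, Ximena, Wade, Jamal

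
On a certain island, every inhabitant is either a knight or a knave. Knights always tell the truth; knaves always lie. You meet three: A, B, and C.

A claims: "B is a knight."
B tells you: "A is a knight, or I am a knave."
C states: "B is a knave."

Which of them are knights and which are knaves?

Consider A. Suppose A is a knave.
Then whichever role B has, B's statement has the wrong truth value — contradiction.
So A is a knight.
With that fixed, B's statement is true, so B is a knight.
With that fixed, C's statement is false, so C is a knave.

A: knight, B: knight, C: knave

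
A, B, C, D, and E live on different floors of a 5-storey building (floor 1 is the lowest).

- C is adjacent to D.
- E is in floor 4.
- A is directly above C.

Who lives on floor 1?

With clues 1–2, E is ruled out for floor 1.
With clues 1–3, A, B, and C are ruled out for floor 1.
So floor 1 is D.

D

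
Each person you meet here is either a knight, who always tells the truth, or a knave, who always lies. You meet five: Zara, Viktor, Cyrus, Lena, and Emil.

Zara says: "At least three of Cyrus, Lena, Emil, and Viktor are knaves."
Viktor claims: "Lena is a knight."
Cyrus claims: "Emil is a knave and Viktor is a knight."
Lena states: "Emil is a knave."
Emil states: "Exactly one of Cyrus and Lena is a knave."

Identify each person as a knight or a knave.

Zara: knave, Viktor: knight, Cyrus: knight, Lena: knight, Emil: knave

Consider Zara. Suppose Zara is a knight.
Then no assignment of the remaining roles makes every statement match its speaker's type — contradiction.
So Zara is a knave.
Consider Viktor. Suppose Viktor is a knave.
Then no assignment of the remaining roles makes every statement match its speaker's type — contradiction.
So Viktor is a knight.
Consider Cyrus. Suppose Cyrus is a knave.
Then no assignment of the remaining roles makes every statement match its speaker's type — contradiction.
So Cyrus is a knight.
Consider Lena. Suppose Lena is a knave.
Then Viktor's statement comes out false, contradicting Viktor being a knight.
So Lena is a knight.
With that fixed, Emil's statement is false, so Emil is a knave.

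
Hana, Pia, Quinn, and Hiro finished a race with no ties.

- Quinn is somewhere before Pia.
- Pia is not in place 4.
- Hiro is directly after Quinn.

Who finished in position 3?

Pia

With clues 1–2, Quinn is ruled out for place 3.
With clues 1–3, Hana and Hiro are ruled out for place 3.
So place 3 is Pia.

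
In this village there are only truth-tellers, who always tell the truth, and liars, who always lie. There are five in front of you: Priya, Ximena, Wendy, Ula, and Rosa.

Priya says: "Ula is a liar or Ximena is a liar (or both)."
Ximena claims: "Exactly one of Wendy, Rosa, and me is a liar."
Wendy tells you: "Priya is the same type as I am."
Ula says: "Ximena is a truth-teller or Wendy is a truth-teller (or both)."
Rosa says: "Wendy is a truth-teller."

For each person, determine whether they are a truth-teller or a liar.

Priya: truth-teller, Ximena: liar, Wendy: liar, Ula: liar, Rosa: liar

Consider Priya. Suppose Priya is a liar.
Then whichever role Wendy has, Wendy's statement has the wrong truth value — contradiction.
So Priya is a truth-teller.
Consider Ximena. Suppose Ximena is a truth-teller.
Then no assignment of the remaining roles makes every statement match its speaker's type — contradiction.
So Ximena is a liar.
Consider Wendy. Suppose Wendy is a truth-teller.
Then no assignment of the remaining roles makes every statement match its speaker's type — contradiction.
So Wendy is a liar.
With that fixed, Ula's statement is false, so Ula is a liar.
With that fixed, Rosa's statement is false, so Rosa is a liar.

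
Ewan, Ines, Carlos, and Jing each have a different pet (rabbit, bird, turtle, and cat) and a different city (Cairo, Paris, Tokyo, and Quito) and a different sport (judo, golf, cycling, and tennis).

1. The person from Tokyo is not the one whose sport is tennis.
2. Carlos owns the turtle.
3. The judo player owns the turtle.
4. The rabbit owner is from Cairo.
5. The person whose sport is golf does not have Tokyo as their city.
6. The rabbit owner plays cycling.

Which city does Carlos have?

Tokyo

With clues 1–4, Cairo is impossible for Carlos's city.
With clues 1–6, Paris and Quito are impossible for Carlos's city.
That leaves Tokyo.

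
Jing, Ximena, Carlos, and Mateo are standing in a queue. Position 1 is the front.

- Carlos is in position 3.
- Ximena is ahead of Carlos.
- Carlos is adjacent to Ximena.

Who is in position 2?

With clue 1, Carlos is ruled out for position 2.
With clues 1–3, Jing and Mateo are ruled out for position 2.
So position 2 is Ximena.

Ximena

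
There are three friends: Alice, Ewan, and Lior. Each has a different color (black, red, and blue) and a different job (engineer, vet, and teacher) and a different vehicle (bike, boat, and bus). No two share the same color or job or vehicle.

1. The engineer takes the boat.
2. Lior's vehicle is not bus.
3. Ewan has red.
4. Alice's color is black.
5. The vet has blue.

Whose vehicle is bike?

With clues 1–5, Alice and Ewan are impossible for the one with vehicle bike.
That leaves Lior.

Lior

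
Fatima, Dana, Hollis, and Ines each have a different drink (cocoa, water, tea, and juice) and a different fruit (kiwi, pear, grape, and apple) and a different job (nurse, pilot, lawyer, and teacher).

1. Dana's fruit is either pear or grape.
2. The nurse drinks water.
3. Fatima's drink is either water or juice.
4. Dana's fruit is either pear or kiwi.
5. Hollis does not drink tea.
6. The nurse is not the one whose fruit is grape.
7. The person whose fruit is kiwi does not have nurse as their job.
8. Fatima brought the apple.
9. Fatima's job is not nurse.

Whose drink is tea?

With clues 1–3, Fatima is impossible for the one with drink tea.
With clues 1–5, Hollis is impossible for the one with drink tea.
With clues 1–9, Dana is impossible for the one with drink tea.
That leaves Ines.

Ines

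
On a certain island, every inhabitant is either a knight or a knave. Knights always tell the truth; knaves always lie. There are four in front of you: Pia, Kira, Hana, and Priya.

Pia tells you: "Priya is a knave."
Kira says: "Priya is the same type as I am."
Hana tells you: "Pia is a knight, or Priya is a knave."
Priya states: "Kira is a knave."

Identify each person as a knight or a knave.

Pia: knave, Kira: knave, Hana: knave, Priya: knight

Consider Pia. Suppose Pia is a knight.
Then no assignment of the remaining roles makes every statement match its speaker's type — contradiction.
So Pia is a knave.
Consider Kira. Suppose Kira is a knight.
Then no assignment of the remaining roles makes every statement match its speaker's type — contradiction.
So Kira is a knave.
With that fixed, Priya's statement is true, so Priya is a knight.
With that fixed, Hana's statement is false, so Hana is a knave.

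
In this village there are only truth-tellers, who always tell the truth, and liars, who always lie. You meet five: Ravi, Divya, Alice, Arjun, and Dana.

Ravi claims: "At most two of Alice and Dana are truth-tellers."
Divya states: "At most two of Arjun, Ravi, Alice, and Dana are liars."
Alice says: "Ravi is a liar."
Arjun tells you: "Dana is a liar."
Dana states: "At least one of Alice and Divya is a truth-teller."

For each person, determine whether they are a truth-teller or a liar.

Ravi: truth-teller, Divya: truth-teller, Alice: liar, Arjun: liar, Dana: truth-teller

Regardless of anyone's role, Ravi's statement is true, so Ravi is a truth-teller.
With that fixed, Alice's statement is false, so Alice is a liar.
Consider Divya. Suppose Divya is a liar.
Then no assignment of the remaining roles makes every statement match its speaker's type — contradiction.
So Divya is a truth-teller.
With that fixed, Dana's statement is true, so Dana is a truth-teller.
With that fixed, Arjun's statement is false, so Arjun is a liar.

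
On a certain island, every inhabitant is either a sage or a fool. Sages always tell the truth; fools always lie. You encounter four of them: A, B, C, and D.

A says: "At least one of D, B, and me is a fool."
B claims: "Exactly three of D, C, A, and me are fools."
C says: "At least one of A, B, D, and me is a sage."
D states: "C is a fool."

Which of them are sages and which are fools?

A: sage, B: fool, C: sage, D: fool

Consider A. Suppose A is a fool.
Then A's own statement would have to be false, but it can't be — contradiction.
So A is a sage.
With that fixed, C's statement is true, so C is a sage.
With that fixed, D's statement is false, so D is a fool.
With that fixed, B's statement is false, so B is a fool.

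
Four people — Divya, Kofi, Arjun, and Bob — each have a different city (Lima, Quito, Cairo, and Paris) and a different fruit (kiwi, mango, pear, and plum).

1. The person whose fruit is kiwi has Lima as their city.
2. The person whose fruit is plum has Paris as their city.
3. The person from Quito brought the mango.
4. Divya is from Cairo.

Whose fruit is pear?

With clues 1–4, Arjun, Bob, and Kofi are impossible for the one with fruit pear.
That leaves Divya.

Divya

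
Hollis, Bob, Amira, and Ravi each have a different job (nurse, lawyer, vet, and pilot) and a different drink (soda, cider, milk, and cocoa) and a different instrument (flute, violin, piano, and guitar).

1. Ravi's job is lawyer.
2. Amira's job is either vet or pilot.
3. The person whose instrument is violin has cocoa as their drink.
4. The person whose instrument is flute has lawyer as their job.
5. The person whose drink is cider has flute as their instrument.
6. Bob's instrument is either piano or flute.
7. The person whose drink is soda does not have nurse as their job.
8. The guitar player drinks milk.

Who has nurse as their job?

Clue 1 rules out Ravi for the one with job nurse.
With clues 1–2, Amira is impossible for the one with job nurse.
With clues 1–8, Bob is impossible for the one with job nurse.
That leaves Hollis.

Hollis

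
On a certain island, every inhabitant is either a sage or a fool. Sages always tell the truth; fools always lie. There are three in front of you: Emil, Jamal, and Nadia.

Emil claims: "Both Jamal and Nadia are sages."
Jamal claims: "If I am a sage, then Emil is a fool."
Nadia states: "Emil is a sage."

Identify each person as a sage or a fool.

Emil: fool, Jamal: sage, Nadia: fool

Consider Emil. Suppose Emil is a sage.
Then whichever role Jamal has, Jamal's statement has the wrong truth value — contradiction.
So Emil is a fool.
With that fixed, Jamal's statement is true, so Jamal is a sage.
With that fixed, Nadia's statement is false, so Nadia is a fool.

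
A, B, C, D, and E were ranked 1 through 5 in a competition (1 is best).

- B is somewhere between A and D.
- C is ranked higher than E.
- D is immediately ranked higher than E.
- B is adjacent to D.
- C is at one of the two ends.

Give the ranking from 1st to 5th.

From clue 1: B is in {2,3,4}.
From clues 1–3: D is in {2,4}.
From clues 1–4: B → rank 3, D → rank 4, E → rank 5.
From clues 1–5: C → rank 1, A → rank 2.

C, A, B, D, E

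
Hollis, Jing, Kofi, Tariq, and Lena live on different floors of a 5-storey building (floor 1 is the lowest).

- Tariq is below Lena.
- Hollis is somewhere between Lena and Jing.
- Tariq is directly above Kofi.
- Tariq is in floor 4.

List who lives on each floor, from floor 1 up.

From clue 1: Tariq is in {1,2,3,4}.
From clues 1–2: Hollis is in {2,3,4}.
From clues 1–3: Hollis is in {2,4}.
From clues 1–4: Jing → floor 1, Hollis → floor 2, Kofi → floor 3, Tariq → floor 4, Lena → floor 5.

Jing, Hollis, Kofi, Tariq, Lena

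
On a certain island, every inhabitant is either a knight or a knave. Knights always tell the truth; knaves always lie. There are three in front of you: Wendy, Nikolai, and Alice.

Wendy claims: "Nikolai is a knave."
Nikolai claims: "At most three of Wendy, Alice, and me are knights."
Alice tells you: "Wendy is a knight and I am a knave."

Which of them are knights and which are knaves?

Wendy: knave, Nikolai: knight, Alice: knave

Regardless of anyone's role, Nikolai's statement is true, so Nikolai is a knight.
With that fixed, Wendy's statement is false, so Wendy is a knave.
With that fixed, Alice's statement is false, so Alice is a knave.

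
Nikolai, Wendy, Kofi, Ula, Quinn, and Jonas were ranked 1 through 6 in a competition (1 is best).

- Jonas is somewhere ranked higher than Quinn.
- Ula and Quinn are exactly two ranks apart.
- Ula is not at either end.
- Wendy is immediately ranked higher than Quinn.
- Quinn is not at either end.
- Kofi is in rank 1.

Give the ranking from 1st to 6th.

From clue 1: Quinn is in {2,3,4,5,6}.
From clues 1–3: Ula is in {2,3,4,5}.
From clues 1–4: Jonas is in {1,2,3}.
From clues 1–5: Jonas is in {1,2}.
From clues 1–6: Kofi → rank 1, Jonas → rank 2, Ula → rank 3, Wendy → rank 4, Quinn → rank 5, Nikolai → rank 6.

Kofi, Jonas, Ula, Wendy, Quinn, Nikolai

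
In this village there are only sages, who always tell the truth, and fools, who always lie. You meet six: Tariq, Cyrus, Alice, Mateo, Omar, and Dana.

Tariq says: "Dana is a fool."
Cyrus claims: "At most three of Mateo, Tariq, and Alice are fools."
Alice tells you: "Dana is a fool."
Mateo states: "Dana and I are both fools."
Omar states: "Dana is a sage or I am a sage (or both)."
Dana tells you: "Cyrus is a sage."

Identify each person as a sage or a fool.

Regardless of anyone's role, Cyrus's statement is true, so Cyrus is a sage.
With that fixed, Dana's statement is true, so Dana is a sage.
With that fixed, Tariq's statement is false, so Tariq is a fool.
With that fixed, Alice's statement is false, so Alice is a fool.
With that fixed, Mateo's statement is false, so Mateo is a fool.
With that fixed, Omar's statement is true, so Omar is a sage.

Tariq: fool, Cyrus: sage, Alice: fool, Mateo: fool, Omar: sage, Dana: sage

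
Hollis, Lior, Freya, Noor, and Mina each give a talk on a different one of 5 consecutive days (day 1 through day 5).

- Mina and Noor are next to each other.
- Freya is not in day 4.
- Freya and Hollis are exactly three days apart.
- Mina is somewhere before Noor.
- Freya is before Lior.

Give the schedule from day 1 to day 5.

From clues 1–2: Freya is in {1,2,3,5}.
From clues 1–3: Lior is in {1,5}.
From clues 1–5: Freya → day 1, Mina → day 2, Noor → day 3, Hollis → day 4, Lior → day 5.

Freya, Mina, Noor, Hollis, Lior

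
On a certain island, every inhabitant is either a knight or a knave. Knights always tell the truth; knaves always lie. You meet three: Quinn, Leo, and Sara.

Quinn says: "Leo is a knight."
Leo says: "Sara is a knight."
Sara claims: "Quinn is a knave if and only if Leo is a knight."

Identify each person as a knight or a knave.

Consider Quinn. Suppose Quinn is a knight.
Then no assignment of the remaining roles makes every statement match its speaker's type — contradiction.
So Quinn is a knave.
Consider Leo. Suppose Leo is a knight.
Then Quinn's statement comes out true, contradicting Quinn being a knave.
So Leo is a knave.
With that fixed, Sara's statement is false, so Sara is a knave.

Quinn: knave, Leo: knave, Sara: knave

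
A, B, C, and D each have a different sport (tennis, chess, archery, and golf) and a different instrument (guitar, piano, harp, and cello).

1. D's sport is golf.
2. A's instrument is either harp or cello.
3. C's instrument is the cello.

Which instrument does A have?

harp

With clues 1–2, guitar and piano are impossible for A's instrument.
With clues 1–3, cello is impossible for A's instrument.
That leaves harp.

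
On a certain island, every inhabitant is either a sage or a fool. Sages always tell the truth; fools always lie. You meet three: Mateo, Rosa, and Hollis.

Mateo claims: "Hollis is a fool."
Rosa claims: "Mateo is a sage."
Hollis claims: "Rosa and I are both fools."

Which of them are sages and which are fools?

Mateo: sage, Rosa: sage, Hollis: fool

Consider Mateo. Suppose Mateo is a fool.
Then no assignment of the remaining roles makes every statement match its speaker's type — contradiction.
So Mateo is a sage.
With that fixed, Rosa's statement is true, so Rosa is a sage.
With that fixed, Hollis's statement is false, so Hollis is a fool.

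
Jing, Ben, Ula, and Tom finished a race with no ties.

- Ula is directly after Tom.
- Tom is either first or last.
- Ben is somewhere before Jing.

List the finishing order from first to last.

Tom, Ula, Ben, Jing

From clue 1: Ula is in {2,3,4}.
From clues 1–2: Tom → place 1, Ula → place 2.
From clues 1–3: Ben → place 3, Jing → place 4.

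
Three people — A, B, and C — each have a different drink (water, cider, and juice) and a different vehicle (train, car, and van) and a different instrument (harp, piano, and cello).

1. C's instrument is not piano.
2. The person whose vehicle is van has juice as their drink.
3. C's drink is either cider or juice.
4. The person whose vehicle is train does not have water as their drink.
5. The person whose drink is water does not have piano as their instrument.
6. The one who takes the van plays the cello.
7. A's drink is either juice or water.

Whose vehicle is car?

A

With clues 1–4, C is impossible for the one with vehicle car.
With clues 1–7, B is impossible for the one with vehicle car.
That leaves A.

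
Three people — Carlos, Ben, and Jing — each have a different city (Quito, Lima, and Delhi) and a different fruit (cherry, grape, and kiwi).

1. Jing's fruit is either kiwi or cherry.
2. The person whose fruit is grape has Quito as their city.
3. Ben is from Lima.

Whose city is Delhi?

Jing

With clues 1–3, Ben and Carlos are impossible for the one with city Delhi.
That leaves Jing.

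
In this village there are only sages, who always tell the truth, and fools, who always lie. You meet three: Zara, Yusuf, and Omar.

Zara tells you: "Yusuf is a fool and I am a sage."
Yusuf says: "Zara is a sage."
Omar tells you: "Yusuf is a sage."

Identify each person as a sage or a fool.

Zara: fool, Yusuf: fool, Omar: fool

Consider Zara. Suppose Zara is a sage.
Then no assignment of the remaining roles makes every statement match its speaker's type — contradiction.
So Zara is a fool.
With that fixed, Yusuf's statement is false, so Yusuf is a fool.
With that fixed, Omar's statement is false, so Omar is a fool.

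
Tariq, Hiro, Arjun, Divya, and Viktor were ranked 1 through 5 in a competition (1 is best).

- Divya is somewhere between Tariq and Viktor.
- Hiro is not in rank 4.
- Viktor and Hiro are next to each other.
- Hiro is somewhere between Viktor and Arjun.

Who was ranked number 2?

With clues 1–4, Arjun, Divya, Tariq, and Viktor are ruled out for rank 2.
So rank 2 is Hiro.

Hiro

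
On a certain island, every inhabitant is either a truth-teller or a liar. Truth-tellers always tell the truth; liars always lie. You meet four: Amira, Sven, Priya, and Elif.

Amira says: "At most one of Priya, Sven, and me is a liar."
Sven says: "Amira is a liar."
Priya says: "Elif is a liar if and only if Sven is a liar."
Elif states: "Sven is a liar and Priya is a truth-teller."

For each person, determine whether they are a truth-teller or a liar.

Consider Amira. Suppose Amira is a truth-teller.
Then no assignment of the remaining roles makes every statement match its speaker's type — contradiction.
So Amira is a liar.
With that fixed, Sven's statement is true, so Sven is a truth-teller.
With that fixed, Elif's statement is false, so Elif is a liar.
With that fixed, Priya's statement is false, so Priya is a liar.

Amira: liar, Sven: truth-teller, Priya: liar, Elif: liar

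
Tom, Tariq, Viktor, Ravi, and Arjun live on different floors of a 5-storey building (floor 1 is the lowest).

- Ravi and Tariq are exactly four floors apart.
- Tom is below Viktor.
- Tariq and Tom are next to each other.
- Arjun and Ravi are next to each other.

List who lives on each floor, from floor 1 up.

Tariq, Tom, Viktor, Arjun, Ravi

From clue 1: Tariq is in {1,5}.
From clues 1–2: Tom is in {2,3}.
From clues 1–3: Tariq → floor 1, Tom → floor 2, Ravi → floor 5.
From clues 1–4: Viktor → floor 3, Arjun → floor 4.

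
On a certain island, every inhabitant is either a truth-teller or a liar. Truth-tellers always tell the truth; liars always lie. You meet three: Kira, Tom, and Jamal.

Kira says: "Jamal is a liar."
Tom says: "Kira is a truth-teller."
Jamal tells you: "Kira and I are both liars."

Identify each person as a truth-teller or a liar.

Consider Kira. Suppose Kira is a liar.
Then whichever role Jamal has, Jamal's statement has the wrong truth value — contradiction.
So Kira is a truth-teller.
With that fixed, Tom's statement is true, so Tom is a truth-teller.
With that fixed, Jamal's statement is false, so Jamal is a liar.

Kira: truth-teller, Tom: truth-teller, Jamal: liar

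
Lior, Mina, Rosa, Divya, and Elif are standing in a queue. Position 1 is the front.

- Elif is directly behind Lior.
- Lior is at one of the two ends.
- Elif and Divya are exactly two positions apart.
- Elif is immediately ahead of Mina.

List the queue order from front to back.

From clue 1: Lior is in {1,2,3,4}.
From clues 1–2: Lior → position 1, Elif → position 2.
From clues 1–3: Divya → position 4.
From clues 1–4: Mina → position 3, Rosa → position 5.

Lior, Elif, Mina, Divya, Rosa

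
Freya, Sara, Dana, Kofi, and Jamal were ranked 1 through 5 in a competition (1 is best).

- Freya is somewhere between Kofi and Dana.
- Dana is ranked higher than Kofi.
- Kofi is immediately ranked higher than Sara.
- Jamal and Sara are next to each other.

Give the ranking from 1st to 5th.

Dana, Freya, Kofi, Sara, Jamal

From clue 1: Freya is in {2,3,4}.
From clues 1–3: Freya is in {2,3}.
From clues 1–4: Dana → rank 1, Freya → rank 2, Kofi → rank 3, Sara → rank 4, Jamal → rank 5.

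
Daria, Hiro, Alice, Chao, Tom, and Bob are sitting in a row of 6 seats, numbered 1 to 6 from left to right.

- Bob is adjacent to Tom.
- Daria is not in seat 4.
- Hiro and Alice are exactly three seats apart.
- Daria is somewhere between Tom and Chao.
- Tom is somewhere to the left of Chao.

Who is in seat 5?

Daria

With clues 1–4, Alice, Chao, and Hiro are ruled out for seat 5.
With clues 1–5, Bob and Tom are ruled out for seat 5.
So seat 5 is Daria.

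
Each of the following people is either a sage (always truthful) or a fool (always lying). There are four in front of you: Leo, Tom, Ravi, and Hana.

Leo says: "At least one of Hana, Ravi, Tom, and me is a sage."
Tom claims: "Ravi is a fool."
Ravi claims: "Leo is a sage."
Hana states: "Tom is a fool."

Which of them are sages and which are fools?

Consider Leo. Suppose Leo is a fool.
Then no assignment of the remaining roles makes every statement match its speaker's type — contradiction.
So Leo is a sage.
With that fixed, Ravi's statement is true, so Ravi is a sage.
With that fixed, Tom's statement is false, so Tom is a fool.
With that fixed, Hana's statement is true, so Hana is a sage.

Leo: sage, Tom: fool, Ravi: sage, Hana: sage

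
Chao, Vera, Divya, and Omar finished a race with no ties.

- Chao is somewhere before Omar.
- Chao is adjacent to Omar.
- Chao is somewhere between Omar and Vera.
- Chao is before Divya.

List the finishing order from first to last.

From clue 1: Chao is in {1,2,3}.
From clues 1–3: Chao is in {2,3}.
From clues 1–4: Vera → place 1, Chao → place 2, Omar → place 3, Divya → place 4.

Vera, Chao, Omar, Divya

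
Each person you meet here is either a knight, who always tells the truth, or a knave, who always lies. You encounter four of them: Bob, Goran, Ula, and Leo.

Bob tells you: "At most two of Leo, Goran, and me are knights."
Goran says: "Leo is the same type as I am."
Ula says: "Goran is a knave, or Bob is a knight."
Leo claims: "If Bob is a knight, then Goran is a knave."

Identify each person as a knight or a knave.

Bob: knight, Goran: knave, Ula: knight, Leo: knight

Consider Bob. Suppose Bob is a knave.
Then Bob's own statement would have to be false, but it can't be — contradiction.
So Bob is a knight.
With that fixed, Ula's statement is true, so Ula is a knight.
Consider Goran. Suppose Goran is a knight.
Then no assignment of the remaining roles makes every statement match its speaker's type — contradiction.
So Goran is a knave.
With that fixed, Leo's statement is true, so Leo is a knight.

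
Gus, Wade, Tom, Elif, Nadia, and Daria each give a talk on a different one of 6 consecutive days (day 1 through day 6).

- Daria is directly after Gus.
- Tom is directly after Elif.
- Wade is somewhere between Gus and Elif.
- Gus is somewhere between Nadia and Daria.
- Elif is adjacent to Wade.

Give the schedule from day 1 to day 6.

From clue 1: Gus is in {1,2,3,4,5}.
From clues 1–3: Wade is in {3,4}.
From clues 1–4: Gus is in {2,5}.
From clues 1–5: Nadia → day 1, Gus → day 2, Daria → day 3, Wade → day 4, Elif → day 5, Tom → day 6.

Nadia, Gus, Daria, Wade, Elif, Tom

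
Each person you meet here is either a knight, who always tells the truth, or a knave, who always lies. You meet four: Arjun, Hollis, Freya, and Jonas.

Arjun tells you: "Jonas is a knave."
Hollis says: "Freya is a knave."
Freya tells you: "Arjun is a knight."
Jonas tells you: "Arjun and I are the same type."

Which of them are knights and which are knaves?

Arjun: knight, Hollis: knave, Freya: knight, Jonas: knave

Consider Arjun. Suppose Arjun is a knave.
Then whichever role Jonas has, Jonas's statement has the wrong truth value — contradiction.
So Arjun is a knight.
With that fixed, Freya's statement is true, so Freya is a knight.
With that fixed, Hollis's statement is false, so Hollis is a knave.
Consider Jonas. Suppose Jonas is a knight.
Then Arjun's statement comes out false, contradicting Arjun being a knight.
So Jonas is a knave.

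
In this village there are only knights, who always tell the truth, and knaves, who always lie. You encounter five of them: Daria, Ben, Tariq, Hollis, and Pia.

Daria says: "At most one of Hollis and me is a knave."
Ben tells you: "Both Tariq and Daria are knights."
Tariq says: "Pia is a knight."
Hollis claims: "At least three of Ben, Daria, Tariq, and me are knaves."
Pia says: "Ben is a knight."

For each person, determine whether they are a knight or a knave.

Daria: knight, Ben: knight, Tariq: knight, Hollis: knave, Pia: knight

Consider Daria. Suppose Daria is a knave.
Then no assignment of the remaining roles makes every statement match its speaker's type — contradiction.
So Daria is a knight.
Consider Ben. Suppose Ben is a knave.
Then no assignment of the remaining roles makes every statement match its speaker's type — contradiction.
So Ben is a knight.
With that fixed, Hollis's statement is false, so Hollis is a knave.
With that fixed, Pia's statement is true, so Pia is a knight.
With that fixed, Tariq's statement is true, so Tariq is a knight.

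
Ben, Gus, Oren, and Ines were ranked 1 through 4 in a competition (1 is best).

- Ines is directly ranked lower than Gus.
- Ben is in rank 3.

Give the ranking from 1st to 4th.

From clue 1: Gus is in {1,2,3}.
From clues 1–2: Gus → rank 1, Ines → rank 2, Ben → rank 3, Oren → rank 4.

Gus, Ines, Ben, Oren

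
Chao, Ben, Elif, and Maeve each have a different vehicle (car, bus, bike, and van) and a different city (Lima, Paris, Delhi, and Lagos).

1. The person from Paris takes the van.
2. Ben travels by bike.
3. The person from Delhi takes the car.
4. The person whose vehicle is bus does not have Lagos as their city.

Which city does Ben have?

With clues 1–2, Paris is impossible for Ben's city.
With clues 1–3, Delhi is impossible for Ben's city.
With clues 1–4, Lima is impossible for Ben's city.
That leaves Lagos.

Lagos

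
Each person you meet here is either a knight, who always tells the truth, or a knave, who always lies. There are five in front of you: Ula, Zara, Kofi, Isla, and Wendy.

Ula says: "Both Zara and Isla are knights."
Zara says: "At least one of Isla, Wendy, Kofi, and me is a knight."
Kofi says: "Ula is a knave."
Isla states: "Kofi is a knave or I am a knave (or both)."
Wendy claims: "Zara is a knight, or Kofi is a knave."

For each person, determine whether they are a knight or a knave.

Consider Ula. Suppose Ula is a knave.
Then no assignment of the remaining roles makes every statement match its speaker's type — contradiction.
So Ula is a knight.
With that fixed, Kofi's statement is false, so Kofi is a knave.
With that fixed, Isla's statement is true, so Isla is a knight.
With that fixed, Wendy's statement is true, so Wendy is a knight.
With that fixed, Zara's statement is true, so Zara is a knight.

Ula: knight, Zara: knight, Kofi: knave, Isla: knight, Wendy: knight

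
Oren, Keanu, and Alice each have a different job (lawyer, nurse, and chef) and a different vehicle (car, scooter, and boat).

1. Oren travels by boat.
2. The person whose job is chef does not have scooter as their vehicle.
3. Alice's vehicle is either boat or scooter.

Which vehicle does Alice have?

scooter

Clue 1 rules out boat for Alice's vehicle.
With clues 1–3, car is impossible for Alice's vehicle.
That leaves scooter.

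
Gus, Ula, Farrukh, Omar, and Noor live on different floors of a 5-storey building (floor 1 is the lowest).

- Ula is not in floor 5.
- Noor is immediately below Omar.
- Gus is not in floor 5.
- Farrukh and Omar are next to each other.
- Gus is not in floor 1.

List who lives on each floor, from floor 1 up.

Ula, Gus, Noor, Omar, Farrukh

From clue 1: Ula is in {1,2,3,4}.
From clues 1–3: Gus is in {1,2,3,4}.
From clues 1–4: Noor → floor 3, Omar → floor 4, Farrukh → floor 5.
From clues 1–5: Ula → floor 1, Gus → floor 2.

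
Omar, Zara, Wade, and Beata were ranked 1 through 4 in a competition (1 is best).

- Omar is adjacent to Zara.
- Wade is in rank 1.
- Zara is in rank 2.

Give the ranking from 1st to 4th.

From clues 1–2: Wade → rank 1.
From clues 1–3: Zara → rank 2, Omar → rank 3, Beata → rank 4.

Wade, Zara, Omar, Beata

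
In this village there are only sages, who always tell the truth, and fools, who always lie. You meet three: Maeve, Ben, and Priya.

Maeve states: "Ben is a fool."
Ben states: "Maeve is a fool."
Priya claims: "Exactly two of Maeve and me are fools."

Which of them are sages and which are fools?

Maeve: sage, Ben: fool, Priya: fool

Consider Maeve. Suppose Maeve is a fool.
Then whichever role Priya has, Priya's statement has the wrong truth value — contradiction.
So Maeve is a sage.
With that fixed, Ben's statement is false, so Ben is a fool.
With that fixed, Priya's statement is false, so Priya is a fool.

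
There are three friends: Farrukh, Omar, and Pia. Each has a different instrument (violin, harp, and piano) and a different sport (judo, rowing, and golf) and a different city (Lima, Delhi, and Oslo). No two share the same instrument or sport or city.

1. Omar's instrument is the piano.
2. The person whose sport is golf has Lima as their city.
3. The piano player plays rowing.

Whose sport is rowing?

With clues 1–3, Farrukh and Pia are impossible for the one with sport rowing.
That leaves Omar.

Omar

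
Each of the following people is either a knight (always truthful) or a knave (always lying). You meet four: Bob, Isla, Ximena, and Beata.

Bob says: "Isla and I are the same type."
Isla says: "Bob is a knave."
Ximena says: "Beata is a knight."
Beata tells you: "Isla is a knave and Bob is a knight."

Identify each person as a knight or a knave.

Bob: knave, Isla: knight, Ximena: knave, Beata: knave

Consider Bob. Suppose Bob is a knight.
Then no assignment of the remaining roles makes every statement match its speaker's type — contradiction.
So Bob is a knave.
With that fixed, Isla's statement is true, so Isla is a knight.
With that fixed, Beata's statement is false, so Beata is a knave.
With that fixed, Ximena's statement is false, so Ximena is a knave.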